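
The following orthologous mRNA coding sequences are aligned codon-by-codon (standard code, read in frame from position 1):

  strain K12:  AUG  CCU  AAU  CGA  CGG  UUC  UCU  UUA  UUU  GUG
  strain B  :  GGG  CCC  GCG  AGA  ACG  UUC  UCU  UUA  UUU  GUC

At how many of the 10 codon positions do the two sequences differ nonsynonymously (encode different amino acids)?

3

Codon 1: AUG Met / GGG Gly — nonsynonymous.
Codon 2: CCU Pro / CCC Pro — synonymous.
Codon 3: AAU Asn / GCG Ala — nonsynonymous.
Codon 4: CGA Arg / AGA Arg — synonymous.
Codon 5: CGG Arg / ACG Thr — nonsynonymous.
Codon 6: UUC Phe / UUC Phe — identical.
Codon 7: UCU Ser / UCU Ser — identical.
Codon 8: UUA Leu / UUA Leu — identical.
Codon 9: UUU Phe / UUU Phe — identical.
Codon 10: GUG Val / GUC Val — synonymous.
Nonsynonymous differences: 3.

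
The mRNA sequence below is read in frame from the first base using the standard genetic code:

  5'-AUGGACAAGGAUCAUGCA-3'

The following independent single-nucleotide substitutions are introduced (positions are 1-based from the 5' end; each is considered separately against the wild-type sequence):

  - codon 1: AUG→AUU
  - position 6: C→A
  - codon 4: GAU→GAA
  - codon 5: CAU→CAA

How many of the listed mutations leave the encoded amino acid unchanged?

0

Codon 1: AUG (Met) → AUU (Ile) — missense.
Codon 2: GAC (Asp) → GAA (Glu) — missense.
Codon 4: GAU (Asp) → GAA (Glu) — missense.
Codon 5: CAU (His) → CAA (Gln) — missense.
Synonymous: 0 of 4.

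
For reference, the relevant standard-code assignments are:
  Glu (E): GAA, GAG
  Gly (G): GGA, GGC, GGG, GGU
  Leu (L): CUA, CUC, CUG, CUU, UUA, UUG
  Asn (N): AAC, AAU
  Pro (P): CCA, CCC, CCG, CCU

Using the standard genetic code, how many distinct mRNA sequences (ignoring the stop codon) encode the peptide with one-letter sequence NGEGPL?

1536

Asn: 2 codons.
Gly: 4 codons.
Glu: 2 codons.
Gly: 4 codons.
Pro: 4 codons.
Leu: 6 codons.
2 × 4 × 2 × 4 × 4 × 6 = 1536.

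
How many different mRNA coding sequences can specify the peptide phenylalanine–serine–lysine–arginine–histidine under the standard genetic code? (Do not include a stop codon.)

288

Phe: 2 codons.
Ser: 6 codons.
Lys: 2 codons.
Arg: 6 codons.
His: 2 codons.
2 × 6 × 2 × 6 × 2 = 288.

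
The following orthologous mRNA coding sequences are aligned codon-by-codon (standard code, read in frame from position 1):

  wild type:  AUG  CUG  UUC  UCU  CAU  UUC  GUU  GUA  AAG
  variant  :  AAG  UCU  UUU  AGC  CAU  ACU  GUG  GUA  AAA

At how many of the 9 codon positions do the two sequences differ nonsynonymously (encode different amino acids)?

Codon 1: AUG Met / AAG Lys — nonsynonymous.
Codon 2: CUG Leu / UCU Ser — nonsynonymous.
Codon 3: UUC Phe / UUU Phe — synonymous.
Codon 4: UCU Ser / AGC Ser — synonymous.
Codon 5: CAU His / CAU His — identical.
Codon 6: UUC Phe / ACU Thr — nonsynonymous.
Codon 7: GUU Val / GUG Val — synonymous.
Codon 8: GUA Val / GUA Val — identical.
Codon 9: AAG Lys / AAA Lys — synonymous.
Nonsynonymous differences: 3.

3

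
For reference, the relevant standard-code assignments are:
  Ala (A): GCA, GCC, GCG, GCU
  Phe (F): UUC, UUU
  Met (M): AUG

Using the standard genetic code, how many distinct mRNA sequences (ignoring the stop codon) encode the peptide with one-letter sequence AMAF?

32

Ala: 4 codons.
Met: 1 codon.
Ala: 4 codons.
Phe: 2 codons.
4 × 1 × 4 × 2 = 32.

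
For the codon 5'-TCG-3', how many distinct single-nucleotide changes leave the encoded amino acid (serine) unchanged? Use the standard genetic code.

3

Position 1: none → 0 synonymous.
Position 2: none → 0 synonymous.
Position 3: TCT, TCC, TCA → 3 synonymous.
Total: 0 + 0 + 3 = 3.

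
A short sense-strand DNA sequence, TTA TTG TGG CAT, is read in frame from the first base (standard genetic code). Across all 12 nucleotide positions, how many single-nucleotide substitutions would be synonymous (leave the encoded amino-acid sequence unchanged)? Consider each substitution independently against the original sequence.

Codon 1 (TTA, Leu): 2 synonymous substitutions.
Codon 2 (TTG, Leu): 2 synonymous substitutions.
Codon 3 (TGG, Trp): 0 synonymous substitutions.
Codon 4 (CAT, His): 1 synonymous substitution.
Total: 2 + 2 + 0 + 1 = 5.

5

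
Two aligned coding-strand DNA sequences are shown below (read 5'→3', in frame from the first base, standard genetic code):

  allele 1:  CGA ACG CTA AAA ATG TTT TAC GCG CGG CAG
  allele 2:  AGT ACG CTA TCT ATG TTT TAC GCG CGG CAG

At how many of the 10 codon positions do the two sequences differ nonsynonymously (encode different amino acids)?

Codon 1: CGA Arg / AGT Ser — nonsynonymous.
Codon 2: ACG Thr / ACG Thr — identical.
Codon 3: CTA Leu / CTA Leu — identical.
Codon 4: AAA Lys / TCT Ser — nonsynonymous.
Codon 5: ATG Met / ATG Met — identical.
Codon 6: TTT Phe / TTT Phe — identical.
Codon 7: TAC Tyr / TAC Tyr — identical.
Codon 8: GCG Ala / GCG Ala — identical.
Codon 9: CGG Arg / CGG Arg — identical.
Codon 10: CAG Gln / CAG Gln — identical.
Nonsynonymous differences: 2.

2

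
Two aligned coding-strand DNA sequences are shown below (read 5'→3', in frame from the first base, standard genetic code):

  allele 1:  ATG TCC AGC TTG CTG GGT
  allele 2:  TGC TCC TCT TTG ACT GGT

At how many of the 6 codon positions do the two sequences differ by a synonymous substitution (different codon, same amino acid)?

Codon 1: ATG Met / TGC Cys — nonsynonymous.
Codon 2: TCC Ser / TCC Ser — identical.
Codon 3: AGC Ser / TCT Ser — synonymous.
Codon 4: TTG Leu / TTG Leu — identical.
Codon 5: CTG Leu / ACT Thr — nonsynonymous.
Codon 6: GGT Gly / GGT Gly — identical.
Synonymous differences: 1.

1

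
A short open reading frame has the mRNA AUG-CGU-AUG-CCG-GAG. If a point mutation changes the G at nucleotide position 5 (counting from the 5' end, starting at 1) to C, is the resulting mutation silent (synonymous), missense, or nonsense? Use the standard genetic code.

missense

Position 5 falls in codon 2: CGU → Arg.
After the substitution the codon is CCU → Pro.
Arg ≠ Pro, so this is a missense mutation.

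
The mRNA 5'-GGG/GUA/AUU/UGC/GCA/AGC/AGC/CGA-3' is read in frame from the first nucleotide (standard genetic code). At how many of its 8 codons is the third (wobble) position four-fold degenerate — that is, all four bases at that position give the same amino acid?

Codon 1 GGG (Gly): third position 4-fold.
Codon 2 GUA (Val): third position 4-fold.
Codon 3 AUU (Ile): third position 3-fold.
Codon 4 UGC (Cys): third position 2-fold.
Codon 5 GCA (Ala): third position 4-fold.
Codon 6 AGC (Ser): third position 2-fold.
Codon 7 AGC (Ser): third position 2-fold.
Codon 8 CGA (Arg): third position 4-fold.
Four-fold degenerate third positions: 4.

4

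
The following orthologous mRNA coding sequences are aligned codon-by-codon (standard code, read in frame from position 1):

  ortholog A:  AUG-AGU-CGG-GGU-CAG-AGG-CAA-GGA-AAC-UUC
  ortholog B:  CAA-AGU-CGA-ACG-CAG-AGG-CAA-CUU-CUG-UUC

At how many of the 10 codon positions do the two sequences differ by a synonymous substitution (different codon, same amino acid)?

Codon 1: AUG Met / CAA Gln — nonsynonymous.
Codon 2: AGU Ser / AGU Ser — identical.
Codon 3: CGG Arg / CGA Arg — synonymous.
Codon 4: GGU Gly / ACG Thr — nonsynonymous.
Codon 5: CAG Gln / CAG Gln — identical.
Codon 6: AGG Arg / AGG Arg — identical.
Codon 7: CAA Gln / CAA Gln — identical.
Codon 8: GGA Gly / CUU Leu — nonsynonymous.
Codon 9: AAC Asn / CUG Leu — nonsynonymous.
Codon 10: UUC Phe / UUC Phe — identical.
Synonymous differences: 1.

1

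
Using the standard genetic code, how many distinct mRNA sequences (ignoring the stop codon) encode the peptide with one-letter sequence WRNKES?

288

Trp: 1 codon.
Arg: 6 codons.
Asn: 2 codons.
Lys: 2 codons.
Glu: 2 codons.
Ser: 6 codons.
1 × 6 × 2 × 2 × 2 × 6 = 288.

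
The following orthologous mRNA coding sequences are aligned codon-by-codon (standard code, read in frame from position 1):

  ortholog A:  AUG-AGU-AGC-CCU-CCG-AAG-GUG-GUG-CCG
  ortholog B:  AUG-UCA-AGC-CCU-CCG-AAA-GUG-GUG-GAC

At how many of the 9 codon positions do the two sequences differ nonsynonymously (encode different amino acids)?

1

Codon 1: AUG Met / AUG Met — identical.
Codon 2: AGU Ser / UCA Ser — synonymous.
Codon 3: AGC Ser / AGC Ser — identical.
Codon 4: CCU Pro / CCU Pro — identical.
Codon 5: CCG Pro / CCG Pro — identical.
Codon 6: AAG Lys / AAA Lys — synonymous.
Codon 7: GUG Val / GUG Val — identical.
Codon 8: GUG Val / GUG Val — identical.
Codon 9: CCG Pro / GAC Asp — nonsynonymous.
Nonsynonymous differences: 1.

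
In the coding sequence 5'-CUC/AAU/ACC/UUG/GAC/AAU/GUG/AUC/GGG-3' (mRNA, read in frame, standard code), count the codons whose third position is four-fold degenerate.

4

Codon 1 CUC (Leu): third position 4-fold.
Codon 2 AAU (Asn): third position 2-fold.
Codon 3 ACC (Thr): third position 4-fold.
Codon 4 UUG (Leu): third position 2-fold.
Codon 5 GAC (Asp): third position 2-fold.
Codon 6 AAU (Asn): third position 2-fold.
Codon 7 GUG (Val): third position 4-fold.
Codon 8 AUC (Ile): third position 3-fold.
Codon 9 GGG (Gly): third position 4-fold.
Four-fold degenerate third positions: 4.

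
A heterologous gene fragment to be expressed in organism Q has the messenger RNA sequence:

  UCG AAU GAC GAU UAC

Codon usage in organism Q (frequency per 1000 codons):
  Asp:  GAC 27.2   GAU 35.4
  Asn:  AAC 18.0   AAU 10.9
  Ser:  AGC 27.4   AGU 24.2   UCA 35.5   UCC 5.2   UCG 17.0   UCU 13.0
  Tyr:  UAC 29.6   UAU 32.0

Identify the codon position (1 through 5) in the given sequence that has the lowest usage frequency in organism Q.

Codon 1 UCG (Ser): 17.0 per 1000.
Codon 2 AAU (Asn): 10.9 per 1000.
Codon 3 GAC (Asp): 27.2 per 1000.
Codon 4 GAU (Asp): 35.4 per 1000.
Codon 5 UAC (Tyr): 29.6 per 1000.
Lowest frequency is 10.9 at codon 2.

2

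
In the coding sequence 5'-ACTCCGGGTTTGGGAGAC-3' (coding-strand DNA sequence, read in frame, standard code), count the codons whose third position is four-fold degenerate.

4

Codon 1 ACT (Thr): third position 4-fold.
Codon 2 CCG (Pro): third position 4-fold.
Codon 3 GGT (Gly): third position 4-fold.
Codon 4 TTG (Leu): third position 2-fold.
Codon 5 GGA (Gly): third position 4-fold.
Codon 6 GAC (Asp): third position 2-fold.
Four-fold degenerate third positions: 4.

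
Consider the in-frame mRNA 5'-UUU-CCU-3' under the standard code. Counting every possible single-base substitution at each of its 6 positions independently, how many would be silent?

Codon 1 (UUU, Phe): 1 synonymous substitution.
Codon 2 (CCU, Pro): 3 synonymous substitutions.
Total: 1 + 3 = 4.

4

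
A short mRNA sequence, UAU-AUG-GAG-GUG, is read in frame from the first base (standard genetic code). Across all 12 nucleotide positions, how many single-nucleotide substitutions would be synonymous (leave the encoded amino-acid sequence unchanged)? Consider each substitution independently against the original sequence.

5

Codon 1 (UAU, Tyr): 1 synonymous substitution.
Codon 2 (AUG, Met): 0 synonymous substitutions.
Codon 3 (GAG, Glu): 1 synonymous substitution.
Codon 4 (GUG, Val): 3 synonymous substitutions.
Total: 1 + 0 + 1 + 3 = 5.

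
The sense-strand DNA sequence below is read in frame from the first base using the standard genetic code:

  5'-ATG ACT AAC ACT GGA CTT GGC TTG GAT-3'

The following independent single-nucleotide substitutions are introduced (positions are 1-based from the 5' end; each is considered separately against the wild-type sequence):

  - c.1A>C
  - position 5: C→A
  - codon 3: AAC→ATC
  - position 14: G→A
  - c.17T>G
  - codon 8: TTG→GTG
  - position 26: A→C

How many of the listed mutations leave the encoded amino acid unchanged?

Codon 1: ATG (Met) → CTG (Leu) — missense.
Codon 2: ACT (Thr) → AAT (Asn) — missense.
Codon 3: AAC (Asn) → ATC (Ile) — missense.
Codon 5: GGA (Gly) → GAA (Glu) — missense.
Codon 6: CTT (Leu) → CGT (Arg) — missense.
Codon 8: TTG (Leu) → GTG (Val) — missense.
Codon 9: GAT (Asp) → GCT (Ala) — missense.
Synonymous: 0 of 7.

0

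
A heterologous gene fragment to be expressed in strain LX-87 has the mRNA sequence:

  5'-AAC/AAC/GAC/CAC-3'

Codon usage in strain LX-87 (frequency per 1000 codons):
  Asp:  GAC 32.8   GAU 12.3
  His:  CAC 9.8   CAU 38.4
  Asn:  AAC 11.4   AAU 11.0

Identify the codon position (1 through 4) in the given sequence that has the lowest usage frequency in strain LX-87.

4

Codon 1 AAC (Asn): 11.4 per 1000.
Codon 2 AAC (Asn): 11.4 per 1000.
Codon 3 GAC (Asp): 32.8 per 1000.
Codon 4 CAC (His): 9.8 per 1000.
Lowest frequency is 9.8 at codon 4.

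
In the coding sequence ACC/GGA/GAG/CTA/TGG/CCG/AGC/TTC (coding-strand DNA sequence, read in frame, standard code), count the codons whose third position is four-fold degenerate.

Codon 1 ACC (Thr): third position 4-fold.
Codon 2 GGA (Gly): third position 4-fold.
Codon 3 GAG (Glu): third position 2-fold.
Codon 4 CTA (Leu): third position 4-fold.
Codon 5 TGG (Trp): third position 1-fold.
Codon 6 CCG (Pro): third position 4-fold.
Codon 7 AGC (Ser): third position 2-fold.
Codon 8 TTC (Phe): third position 2-fold.
Four-fold degenerate third positions: 4.

4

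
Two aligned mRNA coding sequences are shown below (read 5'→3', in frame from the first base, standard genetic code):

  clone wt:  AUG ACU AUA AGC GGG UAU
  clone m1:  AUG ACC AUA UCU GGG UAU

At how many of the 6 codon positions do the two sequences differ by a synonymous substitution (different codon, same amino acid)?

2

Codon 1: AUG Met / AUG Met — identical.
Codon 2: ACU Thr / ACC Thr — synonymous.
Codon 3: AUA Ile / AUA Ile — identical.
Codon 4: AGC Ser / UCU Ser — synonymous.
Codon 5: GGG Gly / GGG Gly — identical.
Codon 6: UAU Tyr / UAU Tyr — identical.
Synonymous differences: 2.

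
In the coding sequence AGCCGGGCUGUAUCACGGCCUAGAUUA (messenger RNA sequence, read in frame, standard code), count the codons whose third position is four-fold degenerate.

Codon 1 AGC (Ser): third position 2-fold.
Codon 2 CGG (Arg): third position 4-fold.
Codon 3 GCU (Ala): third position 4-fold.
Codon 4 GUA (Val): third position 4-fold.
Codon 5 UCA (Ser): third position 4-fold.
Codon 6 CGG (Arg): third position 4-fold.
Codon 7 CCU (Pro): third position 4-fold.
Codon 8 AGA (Arg): third position 2-fold.
Codon 9 UUA (Leu): third position 2-fold.
Four-fold degenerate third positions: 6.

6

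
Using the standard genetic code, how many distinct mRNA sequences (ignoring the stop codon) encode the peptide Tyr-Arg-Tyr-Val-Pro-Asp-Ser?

Tyr: 2 codons.
Arg: 6 codons.
Tyr: 2 codons.
Val: 4 codons.
Pro: 4 codons.
Asp: 2 codons.
Ser: 6 codons.
2 × 6 × 2 × 4 × 4 × 2 × 6 = 4608.

4608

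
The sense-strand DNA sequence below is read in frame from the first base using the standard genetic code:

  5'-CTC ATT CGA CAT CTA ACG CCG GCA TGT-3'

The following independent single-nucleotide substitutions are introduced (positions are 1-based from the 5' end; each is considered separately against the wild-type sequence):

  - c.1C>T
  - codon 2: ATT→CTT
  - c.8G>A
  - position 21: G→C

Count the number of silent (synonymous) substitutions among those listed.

1

Codon 1: CTC (Leu) → TTC (Phe) — missense.
Codon 2: ATT (Ile) → CTT (Leu) — missense.
Codon 3: CGA (Arg) → CAA (Gln) — missense.
Codon 7: CCG (Pro) → CCC (Pro) — synonymous.
Synonymous: 1 of 4.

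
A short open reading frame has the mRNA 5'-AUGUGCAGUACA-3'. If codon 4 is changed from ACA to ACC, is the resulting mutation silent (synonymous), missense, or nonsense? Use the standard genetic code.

silent

Position 12 falls in codon 4: ACA → Thr.
After the substitution the codon is ACC → Thr.
Both encode Thr, so the change is synonymous.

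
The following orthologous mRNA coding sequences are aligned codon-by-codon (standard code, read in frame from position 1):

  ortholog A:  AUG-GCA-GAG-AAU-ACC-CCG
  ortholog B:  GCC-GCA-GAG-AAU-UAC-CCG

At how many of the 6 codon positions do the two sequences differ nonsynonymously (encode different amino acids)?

2

Codon 1: AUG Met / GCC Ala — nonsynonymous.
Codon 2: GCA Ala / GCA Ala — identical.
Codon 3: GAG Glu / GAG Glu — identical.
Codon 4: AAU Asn / AAU Asn — identical.
Codon 5: ACC Thr / UAC Tyr — nonsynonymous.
Codon 6: CCG Pro / CCG Pro — identical.
Nonsynonymous differences: 2.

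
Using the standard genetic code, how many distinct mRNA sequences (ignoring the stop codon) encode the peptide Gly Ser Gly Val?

Gly: 4 codons.
Ser: 6 codons.
Gly: 4 codons.
Val: 4 codons.
4 × 6 × 4 × 4 = 384.

384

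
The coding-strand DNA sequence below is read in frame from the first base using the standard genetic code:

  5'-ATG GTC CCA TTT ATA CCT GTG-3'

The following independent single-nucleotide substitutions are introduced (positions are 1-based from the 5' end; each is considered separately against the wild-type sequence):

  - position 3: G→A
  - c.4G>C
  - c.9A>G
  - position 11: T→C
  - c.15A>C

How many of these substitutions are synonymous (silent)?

Codon 1: ATG (Met) → ATA (Ile) — missense.
Codon 2: GTC (Val) → CTC (Leu) — missense.
Codon 3: CCA (Pro) → CCG (Pro) — synonymous.
Codon 4: TTT (Phe) → TCT (Ser) — missense.
Codon 5: ATA (Ile) → ATC (Ile) — synonymous.
Synonymous: 2 of 5.

2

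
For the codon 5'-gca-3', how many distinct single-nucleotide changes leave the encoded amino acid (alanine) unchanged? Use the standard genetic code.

Position 1: none → 0 synonymous.
Position 2: none → 0 synonymous.
Position 3: GCU, GCC, GCG → 3 synonymous.
Total: 0 + 0 + 3 = 3.

3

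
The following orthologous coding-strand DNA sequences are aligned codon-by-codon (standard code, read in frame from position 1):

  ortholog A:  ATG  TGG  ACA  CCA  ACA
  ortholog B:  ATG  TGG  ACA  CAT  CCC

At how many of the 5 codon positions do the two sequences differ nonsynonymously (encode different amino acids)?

2

Codon 1: ATG Met / ATG Met — identical.
Codon 2: TGG Trp / TGG Trp — identical.
Codon 3: ACA Thr / ACA Thr — identical.
Codon 4: CCA Pro / CAT His — nonsynonymous.
Codon 5: ACA Thr / CCC Pro — nonsynonymous.
Nonsynonymous differences: 2.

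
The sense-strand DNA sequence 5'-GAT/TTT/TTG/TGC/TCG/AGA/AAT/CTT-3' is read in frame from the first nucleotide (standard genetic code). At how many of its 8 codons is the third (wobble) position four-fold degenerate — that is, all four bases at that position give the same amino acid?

Codon 1 GAT (Asp): third position 2-fold.
Codon 2 TTT (Phe): third position 2-fold.
Codon 3 TTG (Leu): third position 2-fold.
Codon 4 TGC (Cys): third position 2-fold.
Codon 5 TCG (Ser): third position 4-fold.
Codon 6 AGA (Arg): third position 2-fold.
Codon 7 AAT (Asn): third position 2-fold.
Codon 8 CTT (Leu): third position 4-fold.
Four-fold degenerate third positions: 2.

2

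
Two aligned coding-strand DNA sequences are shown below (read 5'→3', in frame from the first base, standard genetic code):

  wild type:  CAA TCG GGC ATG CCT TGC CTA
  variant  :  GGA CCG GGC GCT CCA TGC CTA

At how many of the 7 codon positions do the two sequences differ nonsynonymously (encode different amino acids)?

Codon 1: CAA Gln / GGA Gly — nonsynonymous.
Codon 2: TCG Ser / CCG Pro — nonsynonymous.
Codon 3: GGC Gly / GGC Gly — identical.
Codon 4: ATG Met / GCT Ala — nonsynonymous.
Codon 5: CCT Pro / CCA Pro — synonymous.
Codon 6: TGC Cys / TGC Cys — identical.
Codon 7: CTA Leu / CTA Leu — identical.
Nonsynonymous differences: 3.

3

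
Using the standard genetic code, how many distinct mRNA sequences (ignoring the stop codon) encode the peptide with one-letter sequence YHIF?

Tyr: 2 codons.
His: 2 codons.
Ile: 3 codons.
Phe: 2 codons.
2 × 2 × 3 × 2 = 24.

24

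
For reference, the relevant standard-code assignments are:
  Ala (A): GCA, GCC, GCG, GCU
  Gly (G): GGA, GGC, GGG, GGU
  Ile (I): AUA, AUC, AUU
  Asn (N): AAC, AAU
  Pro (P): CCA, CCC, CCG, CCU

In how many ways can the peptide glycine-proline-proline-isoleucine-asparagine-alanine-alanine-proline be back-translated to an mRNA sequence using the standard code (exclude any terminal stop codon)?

24576

Gly: 4 codons.
Pro: 4 codons.
Pro: 4 codons.
Ile: 3 codons.
Asn: 2 codons.
Ala: 4 codons.
Ala: 4 codons.
Pro: 4 codons.
4 × 4 × 4 × 3 × 2 × 4 × 4 × 4 = 24576.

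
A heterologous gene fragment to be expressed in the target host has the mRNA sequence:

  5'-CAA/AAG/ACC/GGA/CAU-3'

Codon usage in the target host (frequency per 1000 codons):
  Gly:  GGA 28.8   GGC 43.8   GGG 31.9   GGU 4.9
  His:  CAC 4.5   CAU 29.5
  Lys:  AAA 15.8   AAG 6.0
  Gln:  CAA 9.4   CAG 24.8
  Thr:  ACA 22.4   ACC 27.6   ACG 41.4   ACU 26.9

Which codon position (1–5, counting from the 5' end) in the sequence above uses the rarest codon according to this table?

2

Codon 1 CAA (Gln): 9.4 per 1000.
Codon 2 AAG (Lys): 6.0 per 1000.
Codon 3 ACC (Thr): 27.6 per 1000.
Codon 4 GGA (Gly): 28.8 per 1000.
Codon 5 CAU (His): 29.5 per 1000.
Lowest frequency is 6.0 at codon 2.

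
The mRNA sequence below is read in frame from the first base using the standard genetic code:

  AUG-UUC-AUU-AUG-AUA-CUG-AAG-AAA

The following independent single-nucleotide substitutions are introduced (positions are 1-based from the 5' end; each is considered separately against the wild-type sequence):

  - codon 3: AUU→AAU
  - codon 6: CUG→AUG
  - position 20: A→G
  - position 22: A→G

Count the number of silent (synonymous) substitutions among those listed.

Codon 3: AUU (Ile) → AAU (Asn) — missense.
Codon 6: CUG (Leu) → AUG (Met) — missense.
Codon 7: AAG (Lys) → AGG (Arg) — missense.
Codon 8: AAA (Lys) → GAA (Glu) — missense.
Synonymous: 0 of 4.

0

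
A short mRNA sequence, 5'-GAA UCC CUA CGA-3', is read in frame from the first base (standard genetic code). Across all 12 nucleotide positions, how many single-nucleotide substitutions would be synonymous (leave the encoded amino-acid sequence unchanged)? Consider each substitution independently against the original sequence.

12

Codon 1 (GAA, Glu): 1 synonymous substitution.
Codon 2 (UCC, Ser): 3 synonymous substitutions.
Codon 3 (CUA, Leu): 4 synonymous substitutions.
Codon 4 (CGA, Arg): 4 synonymous substitutions.
Total: 1 + 3 + 4 + 4 = 12.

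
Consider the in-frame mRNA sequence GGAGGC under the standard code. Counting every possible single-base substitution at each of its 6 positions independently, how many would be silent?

Codon 1 (GGA, Gly): 3 synonymous substitutions.
Codon 2 (GGC, Gly): 3 synonymous substitutions.
Total: 3 + 3 = 6.

6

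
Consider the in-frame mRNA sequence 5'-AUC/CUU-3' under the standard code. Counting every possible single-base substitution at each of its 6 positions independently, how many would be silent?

5

Codon 1 (AUC, Ile): 2 synonymous substitutions.
Codon 2 (CUU, Leu): 3 synonymous substitutions.
Total: 2 + 3 = 5.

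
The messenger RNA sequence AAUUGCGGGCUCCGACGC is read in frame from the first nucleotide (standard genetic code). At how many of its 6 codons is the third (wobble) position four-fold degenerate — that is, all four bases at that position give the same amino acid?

4

Codon 1 AAU (Asn): third position 2-fold.
Codon 2 UGC (Cys): third position 2-fold.
Codon 3 GGG (Gly): third position 4-fold.
Codon 4 CUC (Leu): third position 4-fold.
Codon 5 CGA (Arg): third position 4-fold.
Codon 6 CGC (Arg): third position 4-fold.
Four-fold degenerate third positions: 4.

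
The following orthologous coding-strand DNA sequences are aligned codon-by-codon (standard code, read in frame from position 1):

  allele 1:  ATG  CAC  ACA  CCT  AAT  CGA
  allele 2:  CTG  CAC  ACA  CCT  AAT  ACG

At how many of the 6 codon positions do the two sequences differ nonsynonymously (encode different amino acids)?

Codon 1: ATG Met / CTG Leu — nonsynonymous.
Codon 2: CAC His / CAC His — identical.
Codon 3: ACA Thr / ACA Thr — identical.
Codon 4: CCT Pro / CCT Pro — identical.
Codon 5: AAT Asn / AAT Asn — identical.
Codon 6: CGA Arg / ACG Thr — nonsynonymous.
Nonsynonymous differences: 2.

2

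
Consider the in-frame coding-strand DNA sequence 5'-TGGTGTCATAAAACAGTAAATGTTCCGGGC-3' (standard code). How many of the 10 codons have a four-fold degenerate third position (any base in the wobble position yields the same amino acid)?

Codon 1 TGG (Trp): third position 1-fold.
Codon 2 TGT (Cys): third position 2-fold.
Codon 3 CAT (His): third position 2-fold.
Codon 4 AAA (Lys): third position 2-fold.
Codon 5 ACA (Thr): third position 4-fold.
Codon 6 GTA (Val): third position 4-fold.
Codon 7 AAT (Asn): third position 2-fold.
Codon 8 GTT (Val): third position 4-fold.
Codon 9 CCG (Pro): third position 4-fold.
Codon 10 GGC (Gly): third position 4-fold.
Four-fold degenerate third positions: 5.

5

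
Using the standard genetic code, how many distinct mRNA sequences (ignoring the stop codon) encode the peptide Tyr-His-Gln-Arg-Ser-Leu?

Tyr: 2 codons.
His: 2 codons.
Gln: 2 codons.
Arg: 6 codons.
Ser: 6 codons.
Leu: 6 codons.
2 × 2 × 2 × 6 × 6 × 6 = 1728.

1728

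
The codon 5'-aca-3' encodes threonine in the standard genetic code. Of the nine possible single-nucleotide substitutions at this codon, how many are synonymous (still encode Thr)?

3

Position 1: none → 0 synonymous.
Position 2: none → 0 synonymous.
Position 3: ACU, ACC, ACG → 3 synonymous.
Total: 0 + 0 + 3 = 3.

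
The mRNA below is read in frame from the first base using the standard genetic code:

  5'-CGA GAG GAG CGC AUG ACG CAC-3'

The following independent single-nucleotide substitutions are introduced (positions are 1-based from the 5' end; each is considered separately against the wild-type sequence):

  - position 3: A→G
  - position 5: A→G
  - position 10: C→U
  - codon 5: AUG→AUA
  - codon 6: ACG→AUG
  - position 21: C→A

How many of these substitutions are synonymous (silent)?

Codon 1: CGA (Arg) → CGG (Arg) — synonymous.
Codon 2: GAG (Glu) → GGG (Gly) — missense.
Codon 4: CGC (Arg) → UGC (Cys) — missense.
Codon 5: AUG (Met) → AUA (Ile) — missense.
Codon 6: ACG (Thr) → AUG (Met) — missense.
Codon 7: CAC (His) → CAA (Gln) — missense.
Synonymous: 1 of 6.

1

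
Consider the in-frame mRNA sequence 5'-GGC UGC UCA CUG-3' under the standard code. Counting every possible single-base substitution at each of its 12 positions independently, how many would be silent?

Codon 1 (GGC, Gly): 3 synonymous substitutions.
Codon 2 (UGC, Cys): 1 synonymous substitution.
Codon 3 (UCA, Ser): 3 synonymous substitutions.
Codon 4 (CUG, Leu): 4 synonymous substitutions.
Total: 3 + 1 + 3 + 4 = 11.

11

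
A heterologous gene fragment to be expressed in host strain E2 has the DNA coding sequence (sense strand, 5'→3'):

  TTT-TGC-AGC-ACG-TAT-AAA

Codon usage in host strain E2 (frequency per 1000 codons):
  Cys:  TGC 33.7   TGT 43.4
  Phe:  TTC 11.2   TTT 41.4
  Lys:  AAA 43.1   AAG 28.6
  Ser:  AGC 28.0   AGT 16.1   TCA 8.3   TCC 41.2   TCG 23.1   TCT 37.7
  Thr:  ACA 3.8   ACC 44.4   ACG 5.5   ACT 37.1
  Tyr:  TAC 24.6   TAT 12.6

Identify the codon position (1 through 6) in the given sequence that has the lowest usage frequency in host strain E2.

4

Codon 1 TTT (Phe): 41.4 per 1000.
Codon 2 TGC (Cys): 33.7 per 1000.
Codon 3 AGC (Ser): 28.0 per 1000.
Codon 4 ACG (Thr): 5.5 per 1000.
Codon 5 TAT (Tyr): 12.6 per 1000.
Codon 6 AAA (Lys): 43.1 per 1000.
Lowest frequency is 5.5 at codon 4.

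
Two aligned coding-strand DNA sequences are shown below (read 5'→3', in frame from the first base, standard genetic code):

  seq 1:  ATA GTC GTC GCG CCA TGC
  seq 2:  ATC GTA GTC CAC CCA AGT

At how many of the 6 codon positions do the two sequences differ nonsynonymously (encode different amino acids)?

Codon 1: ATA Ile / ATC Ile — synonymous.
Codon 2: GTC Val / GTA Val — synonymous.
Codon 3: GTC Val / GTC Val — identical.
Codon 4: GCG Ala / CAC His — nonsynonymous.
Codon 5: CCA Pro / CCA Pro — identical.
Codon 6: TGC Cys / AGT Ser — nonsynonymous.
Nonsynonymous differences: 2.

2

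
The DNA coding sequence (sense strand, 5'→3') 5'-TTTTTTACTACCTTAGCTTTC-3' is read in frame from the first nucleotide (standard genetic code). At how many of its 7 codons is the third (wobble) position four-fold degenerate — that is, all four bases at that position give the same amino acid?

3

Codon 1 TTT (Phe): third position 2-fold.
Codon 2 TTT (Phe): third position 2-fold.
Codon 3 ACT (Thr): third position 4-fold.
Codon 4 ACC (Thr): third position 4-fold.
Codon 5 TTA (Leu): third position 2-fold.
Codon 6 GCT (Ala): third position 4-fold.
Codon 7 TTC (Phe): third position 2-fold.
Four-fold degenerate third positions: 3.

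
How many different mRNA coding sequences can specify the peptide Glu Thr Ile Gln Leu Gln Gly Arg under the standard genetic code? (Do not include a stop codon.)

13824

Glu: 2 codons.
Thr: 4 codons.
Ile: 3 codons.
Gln: 2 codons.
Leu: 6 codons.
Gln: 2 codons.
Gly: 4 codons.
Arg: 6 codons.
2 × 4 × 3 × 2 × 6 × 2 × 4 × 6 = 13824.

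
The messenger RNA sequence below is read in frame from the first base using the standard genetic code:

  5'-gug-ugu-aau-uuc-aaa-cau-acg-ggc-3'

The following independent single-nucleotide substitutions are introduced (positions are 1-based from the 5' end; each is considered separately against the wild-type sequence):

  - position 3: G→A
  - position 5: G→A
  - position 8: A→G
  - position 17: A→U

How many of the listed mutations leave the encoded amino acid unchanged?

Codon 1: GUG (Val) → GUA (Val) — synonymous.
Codon 2: UGU (Cys) → UAU (Tyr) — missense.
Codon 3: AAU (Asn) → AGU (Ser) — missense.
Codon 6: CAU (His) → CUU (Leu) — missense.
Synonymous: 1 of 4.

1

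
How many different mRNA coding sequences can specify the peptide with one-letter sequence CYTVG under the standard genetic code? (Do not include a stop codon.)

Cys: 2 codons.
Tyr: 2 codons.
Thr: 4 codons.
Val: 4 codons.
Gly: 4 codons.
2 × 2 × 4 × 4 × 4 = 256.

256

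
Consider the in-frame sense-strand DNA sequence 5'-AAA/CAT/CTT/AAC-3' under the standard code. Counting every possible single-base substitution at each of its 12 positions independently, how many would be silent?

Codon 1 (AAA, Lys): 1 synonymous substitution.
Codon 2 (CAT, His): 1 synonymous substitution.
Codon 3 (CTT, Leu): 3 synonymous substitutions.
Codon 4 (AAC, Asn): 1 synonymous substitution.
Total: 1 + 1 + 3 + 1 = 6.

6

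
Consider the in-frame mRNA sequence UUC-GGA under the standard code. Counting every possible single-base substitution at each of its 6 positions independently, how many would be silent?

Codon 1 (UUC, Phe): 1 synonymous substitution.
Codon 2 (GGA, Gly): 3 synonymous substitutions.
Total: 1 + 3 = 4.

4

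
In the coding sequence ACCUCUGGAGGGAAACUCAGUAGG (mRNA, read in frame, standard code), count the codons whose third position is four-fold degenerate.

5

Codon 1 ACC (Thr): third position 4-fold.
Codon 2 UCU (Ser): third position 4-fold.
Codon 3 GGA (Gly): third position 4-fold.
Codon 4 GGG (Gly): third position 4-fold.
Codon 5 AAA (Lys): third position 2-fold.
Codon 6 CUC (Leu): third position 4-fold.
Codon 7 AGU (Ser): third position 2-fold.
Codon 8 AGG (Arg): third position 2-fold.
Four-fold degenerate third positions: 5.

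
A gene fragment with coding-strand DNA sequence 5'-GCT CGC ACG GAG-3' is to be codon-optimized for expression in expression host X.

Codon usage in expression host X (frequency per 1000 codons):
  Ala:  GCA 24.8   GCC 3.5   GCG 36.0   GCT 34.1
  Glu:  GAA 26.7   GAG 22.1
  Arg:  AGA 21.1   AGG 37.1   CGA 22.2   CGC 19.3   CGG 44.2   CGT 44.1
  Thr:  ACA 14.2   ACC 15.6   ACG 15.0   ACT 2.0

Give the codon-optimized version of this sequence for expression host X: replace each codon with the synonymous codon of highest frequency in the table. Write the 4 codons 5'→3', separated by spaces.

GCG CGG ACC GAA

Codon 1 (Ala): best is GCG at 36.0.
Codon 2 (Arg): best is CGG at 44.2.
Codon 3 (Thr): best is ACC at 15.6.
Codon 4 (Glu): best is GAA at 26.7.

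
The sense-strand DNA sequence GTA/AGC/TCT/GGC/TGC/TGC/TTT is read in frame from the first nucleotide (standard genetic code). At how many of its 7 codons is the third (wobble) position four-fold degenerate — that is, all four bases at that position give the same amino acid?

3

Codon 1 GTA (Val): third position 4-fold.
Codon 2 AGC (Ser): third position 2-fold.
Codon 3 TCT (Ser): third position 4-fold.
Codon 4 GGC (Gly): third position 4-fold.
Codon 5 TGC (Cys): third position 2-fold.
Codon 6 TGC (Cys): third position 2-fold.
Codon 7 TTT (Phe): third position 2-fold.
Four-fold degenerate third positions: 3.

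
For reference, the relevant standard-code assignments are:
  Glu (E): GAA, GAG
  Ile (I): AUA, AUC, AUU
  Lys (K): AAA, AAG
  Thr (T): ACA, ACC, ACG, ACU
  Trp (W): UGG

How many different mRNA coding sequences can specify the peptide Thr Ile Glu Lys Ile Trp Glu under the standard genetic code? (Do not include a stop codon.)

Thr: 4 codons.
Ile: 3 codons.
Glu: 2 codons.
Lys: 2 codons.
Ile: 3 codons.
Trp: 1 codon.
Glu: 2 codons.
4 × 3 × 2 × 2 × 3 × 1 × 2 = 288.

288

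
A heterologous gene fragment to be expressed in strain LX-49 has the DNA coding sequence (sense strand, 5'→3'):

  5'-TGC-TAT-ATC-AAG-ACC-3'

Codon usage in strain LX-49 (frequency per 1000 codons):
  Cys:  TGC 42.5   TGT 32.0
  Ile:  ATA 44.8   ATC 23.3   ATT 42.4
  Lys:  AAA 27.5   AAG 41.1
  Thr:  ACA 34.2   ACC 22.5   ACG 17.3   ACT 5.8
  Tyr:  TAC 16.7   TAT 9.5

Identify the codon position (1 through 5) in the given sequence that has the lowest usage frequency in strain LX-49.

Codon 1 TGC (Cys): 42.5 per 1000.
Codon 2 TAT (Tyr): 9.5 per 1000.
Codon 3 ATC (Ile): 23.3 per 1000.
Codon 4 AAG (Lys): 41.1 per 1000.
Codon 5 ACC (Thr): 22.5 per 1000.
Lowest frequency is 9.5 at codon 2.

2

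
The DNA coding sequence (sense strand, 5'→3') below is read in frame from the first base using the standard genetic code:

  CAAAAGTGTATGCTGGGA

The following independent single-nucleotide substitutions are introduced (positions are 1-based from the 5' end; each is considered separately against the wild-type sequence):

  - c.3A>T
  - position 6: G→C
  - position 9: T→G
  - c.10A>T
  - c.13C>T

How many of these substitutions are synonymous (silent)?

1

Codon 1: CAA (Gln) → CAT (His) — missense.
Codon 2: AAG (Lys) → AAC (Asn) — missense.
Codon 3: TGT (Cys) → TGG (Trp) — missense.
Codon 4: ATG (Met) → TTG (Leu) — missense.
Codon 5: CTG (Leu) → TTG (Leu) — synonymous.
Synonymous: 1 of 5.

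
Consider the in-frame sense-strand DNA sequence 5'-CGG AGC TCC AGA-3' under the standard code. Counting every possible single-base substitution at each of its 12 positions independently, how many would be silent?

10

Codon 1 (CGG, Arg): 4 synonymous substitutions.
Codon 2 (AGC, Ser): 1 synonymous substitution.
Codon 3 (TCC, Ser): 3 synonymous substitutions.
Codon 4 (AGA, Arg): 2 synonymous substitutions.
Total: 4 + 1 + 3 + 2 = 10.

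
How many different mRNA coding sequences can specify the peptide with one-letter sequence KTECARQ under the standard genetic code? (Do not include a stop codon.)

1536

Lys: 2 codons.
Thr: 4 codons.
Glu: 2 codons.
Cys: 2 codons.
Ala: 4 codons.
Arg: 6 codons.
Gln: 2 codons.
2 × 4 × 2 × 2 × 4 × 6 × 2 = 1536.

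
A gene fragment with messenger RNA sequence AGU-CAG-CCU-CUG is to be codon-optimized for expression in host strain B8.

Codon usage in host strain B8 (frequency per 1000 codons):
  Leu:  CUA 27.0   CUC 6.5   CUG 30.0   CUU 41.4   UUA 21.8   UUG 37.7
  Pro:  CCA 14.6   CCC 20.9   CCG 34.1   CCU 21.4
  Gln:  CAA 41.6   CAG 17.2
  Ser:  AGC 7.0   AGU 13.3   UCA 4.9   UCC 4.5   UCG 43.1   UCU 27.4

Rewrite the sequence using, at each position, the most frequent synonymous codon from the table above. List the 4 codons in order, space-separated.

UCG CAA CCG CUU

Codon 1 (Ser): best is UCG at 43.1.
Codon 2 (Gln): best is CAA at 41.6.
Codon 3 (Pro): best is CCG at 34.1.
Codon 4 (Leu): best is CUU at 41.4.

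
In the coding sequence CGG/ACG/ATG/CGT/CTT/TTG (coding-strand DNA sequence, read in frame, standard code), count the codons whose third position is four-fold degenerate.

Codon 1 CGG (Arg): third position 4-fold.
Codon 2 ACG (Thr): third position 4-fold.
Codon 3 ATG (Met): third position 1-fold.
Codon 4 CGT (Arg): third position 4-fold.
Codon 5 CTT (Leu): third position 4-fold.
Codon 6 TTG (Leu): third position 2-fold.
Four-fold degenerate third positions: 4.

4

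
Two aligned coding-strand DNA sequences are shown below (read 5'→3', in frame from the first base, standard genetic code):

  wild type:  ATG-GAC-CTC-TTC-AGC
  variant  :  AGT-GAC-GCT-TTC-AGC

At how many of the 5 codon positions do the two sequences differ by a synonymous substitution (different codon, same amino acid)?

Codon 1: ATG Met / AGT Ser — nonsynonymous.
Codon 2: GAC Asp / GAC Asp — identical.
Codon 3: CTC Leu / GCT Ala — nonsynonymous.
Codon 4: TTC Phe / TTC Phe — identical.
Codon 5: AGC Ser / AGC Ser — identical.
Synonymous differences: 0.

0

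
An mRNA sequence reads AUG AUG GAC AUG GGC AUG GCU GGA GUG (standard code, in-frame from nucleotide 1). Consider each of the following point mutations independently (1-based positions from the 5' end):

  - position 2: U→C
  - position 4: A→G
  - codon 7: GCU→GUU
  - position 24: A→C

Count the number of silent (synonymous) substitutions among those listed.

Codon 1: AUG (Met) → ACG (Thr) — missense.
Codon 2: AUG (Met) → GUG (Val) — missense.
Codon 7: GCU (Ala) → GUU (Val) — missense.
Codon 8: GGA (Gly) → GGC (Gly) — synonymous.
Synonymous: 1 of 4.

1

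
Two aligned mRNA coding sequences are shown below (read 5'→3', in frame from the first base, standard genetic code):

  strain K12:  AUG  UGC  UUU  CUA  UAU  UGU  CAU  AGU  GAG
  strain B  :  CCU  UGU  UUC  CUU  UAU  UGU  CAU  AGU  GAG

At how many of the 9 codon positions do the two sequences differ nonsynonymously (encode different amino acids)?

Codon 1: AUG Met / CCU Pro — nonsynonymous.
Codon 2: UGC Cys / UGU Cys — synonymous.
Codon 3: UUU Phe / UUC Phe — synonymous.
Codon 4: CUA Leu / CUU Leu — synonymous.
Codon 5: UAU Tyr / UAU Tyr — identical.
Codon 6: UGU Cys / UGU Cys — identical.
Codon 7: CAU His / CAU His — identical.
Codon 8: AGU Ser / AGU Ser — identical.
Codon 9: GAG Glu / GAG Glu — identical.
Nonsynonymous differences: 1.

1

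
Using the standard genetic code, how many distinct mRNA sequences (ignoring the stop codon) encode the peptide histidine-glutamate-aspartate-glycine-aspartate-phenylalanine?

His: 2 codons.
Glu: 2 codons.
Asp: 2 codons.
Gly: 4 codons.
Asp: 2 codons.
Phe: 2 codons.
2 × 2 × 2 × 4 × 2 × 2 = 128.

128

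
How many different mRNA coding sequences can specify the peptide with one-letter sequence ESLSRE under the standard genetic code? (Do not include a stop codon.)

Glu: 2 codons.
Ser: 6 codons.
Leu: 6 codons.
Ser: 6 codons.
Arg: 6 codons.
Glu: 2 codons.
2 × 6 × 6 × 6 × 6 × 2 = 5184.

5184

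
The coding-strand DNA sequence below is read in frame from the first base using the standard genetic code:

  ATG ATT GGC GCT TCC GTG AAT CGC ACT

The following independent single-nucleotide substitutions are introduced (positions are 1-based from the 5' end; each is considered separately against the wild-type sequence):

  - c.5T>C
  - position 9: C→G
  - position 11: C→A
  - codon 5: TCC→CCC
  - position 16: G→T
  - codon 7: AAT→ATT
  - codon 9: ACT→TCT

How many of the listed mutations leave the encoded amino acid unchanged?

Codon 2: ATT (Ile) → ACT (Thr) — missense.
Codon 3: GGC (Gly) → GGG (Gly) — synonymous.
Codon 4: GCT (Ala) → GAT (Asp) — missense.
Codon 5: TCC (Ser) → CCC (Pro) — missense.
Codon 6: GTG (Val) → TTG (Leu) — missense.
Codon 7: AAT (Asn) → ATT (Ile) — missense.
Codon 9: ACT (Thr) → TCT (Ser) — missense.
Synonymous: 1 of 7.

1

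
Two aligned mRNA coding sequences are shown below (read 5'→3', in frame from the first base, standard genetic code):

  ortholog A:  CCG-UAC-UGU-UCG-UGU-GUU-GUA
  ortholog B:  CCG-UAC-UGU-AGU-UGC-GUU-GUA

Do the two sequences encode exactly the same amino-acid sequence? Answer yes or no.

yes

Codon 1: CCG Pro / CCG Pro — identical.
Codon 2: UAC Tyr / UAC Tyr — identical.
Codon 3: UGU Cys / UGU Cys — identical.
Codon 4: UCG Ser / AGU Ser — synonymous.
Codon 5: UGU Cys / UGC Cys — synonymous.
Codon 6: GUU Val / GUU Val — identical.
Codon 7: GUA Val / GUA Val — identical.
Nonsynonymous differences: 0 → same protein.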